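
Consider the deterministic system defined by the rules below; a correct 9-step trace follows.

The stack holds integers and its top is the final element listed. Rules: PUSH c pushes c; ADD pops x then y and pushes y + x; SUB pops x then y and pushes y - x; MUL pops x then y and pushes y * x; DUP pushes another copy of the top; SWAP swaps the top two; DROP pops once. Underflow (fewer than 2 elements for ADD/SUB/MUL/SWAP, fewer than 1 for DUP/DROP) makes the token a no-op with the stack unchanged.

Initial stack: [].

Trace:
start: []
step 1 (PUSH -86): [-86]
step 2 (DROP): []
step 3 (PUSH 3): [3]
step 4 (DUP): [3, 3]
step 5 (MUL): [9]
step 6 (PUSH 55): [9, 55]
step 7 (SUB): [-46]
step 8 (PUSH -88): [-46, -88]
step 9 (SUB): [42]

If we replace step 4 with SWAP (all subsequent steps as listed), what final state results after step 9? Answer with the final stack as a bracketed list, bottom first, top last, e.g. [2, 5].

(re-executing from step 4 with the substitution; state before step 4: [3])
step 4 (SWAP): [3]
step 5 (MUL): [3]
step 6 (PUSH 55): [3, 55]
step 7 (SUB): [-52]
step 8 (PUSH -88): [-52, -88]
step 9 (SUB): [36]

[36]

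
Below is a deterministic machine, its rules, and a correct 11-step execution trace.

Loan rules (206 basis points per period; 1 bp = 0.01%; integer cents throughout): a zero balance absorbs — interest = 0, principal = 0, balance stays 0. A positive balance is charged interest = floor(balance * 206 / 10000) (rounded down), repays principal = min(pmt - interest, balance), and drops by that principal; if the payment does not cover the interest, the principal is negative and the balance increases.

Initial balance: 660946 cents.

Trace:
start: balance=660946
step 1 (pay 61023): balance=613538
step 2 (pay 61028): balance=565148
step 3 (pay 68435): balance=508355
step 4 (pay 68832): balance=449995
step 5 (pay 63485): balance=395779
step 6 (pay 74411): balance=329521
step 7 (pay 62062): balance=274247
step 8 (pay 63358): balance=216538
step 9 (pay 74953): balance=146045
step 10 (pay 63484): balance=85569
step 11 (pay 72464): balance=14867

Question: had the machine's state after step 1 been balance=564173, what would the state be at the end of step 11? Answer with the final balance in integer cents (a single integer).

state after step 1 := balance=564173
step 2 (pay 61028): balance=514766
step 3 (pay 68435): balance=456935
step 4 (pay 68832): balance=397515
step 5 (pay 63485): balance=342218
step 6 (pay 74411): balance=274856
step 7 (pay 62062): balance=218456
step 8 (pay 63358): balance=159598
step 9 (pay 74953): balance=87932
step 10 (pay 63484): balance=26259
step 11 (pay 72464): balance=0

0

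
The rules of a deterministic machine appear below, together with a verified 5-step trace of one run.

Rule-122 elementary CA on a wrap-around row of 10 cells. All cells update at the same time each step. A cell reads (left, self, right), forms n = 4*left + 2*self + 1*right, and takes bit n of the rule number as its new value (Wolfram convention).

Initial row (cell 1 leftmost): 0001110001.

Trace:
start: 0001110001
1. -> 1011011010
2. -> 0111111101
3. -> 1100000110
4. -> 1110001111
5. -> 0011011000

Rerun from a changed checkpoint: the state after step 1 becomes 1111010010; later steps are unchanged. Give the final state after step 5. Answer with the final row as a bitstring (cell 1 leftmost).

0000000000

state after step 1 := 1111010010
2. -> 1001101101
3. -> 1111111111
4. -> 0000000000
5. -> 0000000000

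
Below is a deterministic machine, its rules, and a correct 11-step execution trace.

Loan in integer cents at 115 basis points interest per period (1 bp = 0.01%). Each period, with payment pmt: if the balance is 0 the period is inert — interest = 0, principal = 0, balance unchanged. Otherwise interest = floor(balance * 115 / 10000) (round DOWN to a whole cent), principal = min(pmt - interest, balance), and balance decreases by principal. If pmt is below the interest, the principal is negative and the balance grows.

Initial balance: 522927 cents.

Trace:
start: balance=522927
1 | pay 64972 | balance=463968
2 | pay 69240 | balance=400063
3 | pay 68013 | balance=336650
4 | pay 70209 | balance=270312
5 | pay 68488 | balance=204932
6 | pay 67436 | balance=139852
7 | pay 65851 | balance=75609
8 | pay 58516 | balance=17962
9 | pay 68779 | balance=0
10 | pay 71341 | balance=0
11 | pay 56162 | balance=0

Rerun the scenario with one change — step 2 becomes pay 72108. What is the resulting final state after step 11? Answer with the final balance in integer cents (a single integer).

0

(re-executing from step 2 with the substitution; state before step 2: balance=463968)
2 | pay 72108 | balance=397195
3 | pay 68013 | balance=333749
4 | pay 70209 | balance=267378
5 | pay 68488 | balance=201964
6 | pay 67436 | balance=136850
7 | pay 65851 | balance=72572
8 | pay 58516 | balance=14890
9 | pay 68779 | balance=0
10 | pay 71341 | balance=0
11 | pay 56162 | balance=0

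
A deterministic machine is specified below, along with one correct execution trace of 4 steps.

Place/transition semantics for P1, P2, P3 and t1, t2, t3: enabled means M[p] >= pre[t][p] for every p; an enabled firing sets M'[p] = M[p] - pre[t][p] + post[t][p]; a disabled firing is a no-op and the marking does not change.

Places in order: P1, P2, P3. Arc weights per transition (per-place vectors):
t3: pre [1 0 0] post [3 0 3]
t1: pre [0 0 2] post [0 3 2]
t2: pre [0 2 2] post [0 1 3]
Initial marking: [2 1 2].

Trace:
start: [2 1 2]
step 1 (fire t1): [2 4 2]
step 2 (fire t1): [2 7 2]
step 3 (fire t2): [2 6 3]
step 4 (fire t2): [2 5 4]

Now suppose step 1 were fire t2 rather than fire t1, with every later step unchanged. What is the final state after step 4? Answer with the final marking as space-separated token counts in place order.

(re-executing from step 1 with the substitution; state before step 1: [2 1 2])
step 1 (fire t2): [2 1 2]
step 2 (fire t1): [2 4 2]
step 3 (fire t2): [2 3 3]
step 4 (fire t2): [2 2 4]

2 2 4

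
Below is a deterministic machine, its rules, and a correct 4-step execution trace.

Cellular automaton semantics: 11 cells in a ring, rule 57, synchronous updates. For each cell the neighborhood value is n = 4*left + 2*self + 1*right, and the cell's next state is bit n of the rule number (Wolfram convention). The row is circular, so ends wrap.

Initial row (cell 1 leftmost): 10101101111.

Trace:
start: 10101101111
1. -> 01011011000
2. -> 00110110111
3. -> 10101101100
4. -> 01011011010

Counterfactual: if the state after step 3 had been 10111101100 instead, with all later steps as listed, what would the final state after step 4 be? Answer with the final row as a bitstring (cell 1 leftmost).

01100011010

state after step 3 := 10111101100
4. -> 01100011010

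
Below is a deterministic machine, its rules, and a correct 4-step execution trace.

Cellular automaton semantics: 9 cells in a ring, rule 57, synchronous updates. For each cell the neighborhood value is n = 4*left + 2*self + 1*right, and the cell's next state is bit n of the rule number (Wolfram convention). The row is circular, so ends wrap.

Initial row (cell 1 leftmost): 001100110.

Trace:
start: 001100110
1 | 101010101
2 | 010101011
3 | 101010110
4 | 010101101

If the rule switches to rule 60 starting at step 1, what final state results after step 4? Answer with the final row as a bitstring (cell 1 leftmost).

010100000

(re-executing steps 1..4 under rule 60; state before step 1: 001100110)
1 | 001010101
2 | 101111111
3 | 011000000
4 | 010100000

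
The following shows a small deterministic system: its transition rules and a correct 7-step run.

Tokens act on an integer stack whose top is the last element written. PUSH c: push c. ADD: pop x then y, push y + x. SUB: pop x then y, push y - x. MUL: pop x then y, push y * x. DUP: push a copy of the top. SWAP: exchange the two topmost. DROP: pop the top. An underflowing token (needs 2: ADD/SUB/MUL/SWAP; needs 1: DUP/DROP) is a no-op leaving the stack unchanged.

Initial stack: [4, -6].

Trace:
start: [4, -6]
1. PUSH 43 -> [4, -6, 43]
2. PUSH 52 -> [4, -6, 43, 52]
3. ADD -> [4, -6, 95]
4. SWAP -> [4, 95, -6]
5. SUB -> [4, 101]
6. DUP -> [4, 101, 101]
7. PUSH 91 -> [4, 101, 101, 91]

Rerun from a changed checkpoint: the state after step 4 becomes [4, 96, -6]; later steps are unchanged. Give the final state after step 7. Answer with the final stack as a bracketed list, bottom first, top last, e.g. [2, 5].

state after step 4 := [4, 96, -6]
5. SUB -> [4, 102]
6. DUP -> [4, 102, 102]
7. PUSH 91 -> [4, 102, 102, 91]

[4, 102, 102, 91]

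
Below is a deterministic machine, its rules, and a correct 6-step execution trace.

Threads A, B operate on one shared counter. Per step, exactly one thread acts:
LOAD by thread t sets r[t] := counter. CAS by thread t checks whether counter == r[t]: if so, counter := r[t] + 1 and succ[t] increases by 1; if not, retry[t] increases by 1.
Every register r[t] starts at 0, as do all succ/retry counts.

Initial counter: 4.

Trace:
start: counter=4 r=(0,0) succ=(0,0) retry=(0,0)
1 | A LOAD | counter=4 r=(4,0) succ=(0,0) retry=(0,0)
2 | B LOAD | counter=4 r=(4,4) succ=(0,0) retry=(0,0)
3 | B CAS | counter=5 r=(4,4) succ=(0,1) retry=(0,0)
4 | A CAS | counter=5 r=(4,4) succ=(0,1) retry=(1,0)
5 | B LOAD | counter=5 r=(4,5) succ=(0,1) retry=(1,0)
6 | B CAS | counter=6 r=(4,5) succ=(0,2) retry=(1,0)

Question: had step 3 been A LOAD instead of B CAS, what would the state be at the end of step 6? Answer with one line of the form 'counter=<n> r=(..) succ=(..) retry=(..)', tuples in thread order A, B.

counter=6 r=(4,5) succ=(1,1) retry=(0,0)

(re-executing from step 3 with the substitution; state before step 3: counter=4 r=(4,4) succ=(0,0) retry=(0,0))
3 | A LOAD | counter=4 r=(4,4) succ=(0,0) retry=(0,0)
4 | A CAS | counter=5 r=(4,4) succ=(1,0) retry=(0,0)
5 | B LOAD | counter=5 r=(4,5) succ=(1,0) retry=(0,0)
6 | B CAS | counter=6 r=(4,5) succ=(1,1) retry=(0,0)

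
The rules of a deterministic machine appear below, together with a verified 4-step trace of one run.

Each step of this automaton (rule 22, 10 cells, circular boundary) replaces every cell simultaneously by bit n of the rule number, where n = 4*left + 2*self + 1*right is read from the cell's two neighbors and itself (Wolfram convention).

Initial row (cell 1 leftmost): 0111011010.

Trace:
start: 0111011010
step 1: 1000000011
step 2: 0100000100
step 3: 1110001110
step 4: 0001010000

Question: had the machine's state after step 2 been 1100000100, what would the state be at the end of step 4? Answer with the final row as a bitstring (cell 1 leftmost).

1111010000

state after step 2 := 1100000100
step 3: 0010001111
step 4: 1111010000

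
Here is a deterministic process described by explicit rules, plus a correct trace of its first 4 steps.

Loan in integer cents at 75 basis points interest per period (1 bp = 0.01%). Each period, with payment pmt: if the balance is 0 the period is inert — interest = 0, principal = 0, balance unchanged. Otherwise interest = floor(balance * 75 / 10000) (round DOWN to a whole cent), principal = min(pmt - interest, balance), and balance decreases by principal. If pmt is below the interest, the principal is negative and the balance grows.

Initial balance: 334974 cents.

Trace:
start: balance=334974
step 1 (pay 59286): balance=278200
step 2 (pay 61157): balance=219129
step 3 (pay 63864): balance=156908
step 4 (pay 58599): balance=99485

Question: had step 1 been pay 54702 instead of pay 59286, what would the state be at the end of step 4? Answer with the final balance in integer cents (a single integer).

104173

(re-executing from step 1 with the substitution; state before step 1: balance=334974)
step 1 (pay 54702): balance=282784
step 2 (pay 61157): balance=223747
step 3 (pay 63864): balance=161561
step 4 (pay 58599): balance=104173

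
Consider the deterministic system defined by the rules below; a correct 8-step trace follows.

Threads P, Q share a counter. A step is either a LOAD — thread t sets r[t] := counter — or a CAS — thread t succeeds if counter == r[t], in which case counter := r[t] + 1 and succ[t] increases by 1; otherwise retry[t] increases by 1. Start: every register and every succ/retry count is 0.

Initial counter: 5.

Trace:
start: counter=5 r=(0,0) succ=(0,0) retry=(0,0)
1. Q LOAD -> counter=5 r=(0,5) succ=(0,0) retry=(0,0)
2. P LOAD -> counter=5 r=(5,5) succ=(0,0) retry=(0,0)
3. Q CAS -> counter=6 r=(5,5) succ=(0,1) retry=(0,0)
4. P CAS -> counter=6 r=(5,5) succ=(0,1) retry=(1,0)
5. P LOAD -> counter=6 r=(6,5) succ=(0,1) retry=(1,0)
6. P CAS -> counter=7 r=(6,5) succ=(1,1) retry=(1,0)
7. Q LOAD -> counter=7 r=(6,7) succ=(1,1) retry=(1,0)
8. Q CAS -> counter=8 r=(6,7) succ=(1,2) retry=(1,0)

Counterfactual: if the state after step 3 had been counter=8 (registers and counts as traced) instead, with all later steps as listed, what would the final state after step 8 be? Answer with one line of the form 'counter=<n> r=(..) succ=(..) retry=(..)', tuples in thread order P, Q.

counter=10 r=(8,9) succ=(1,2) retry=(1,0)

state after step 3 := counter=8 r=(5,5) succ=(0,1) retry=(0,0)
4. P CAS -> counter=8 r=(5,5) succ=(0,1) retry=(1,0)
5. P LOAD -> counter=8 r=(8,5) succ=(0,1) retry=(1,0)
6. P CAS -> counter=9 r=(8,5) succ=(1,1) retry=(1,0)
7. Q LOAD -> counter=9 r=(8,9) succ=(1,1) retry=(1,0)
8. Q CAS -> counter=10 r=(8,9) succ=(1,2) retry=(1,0)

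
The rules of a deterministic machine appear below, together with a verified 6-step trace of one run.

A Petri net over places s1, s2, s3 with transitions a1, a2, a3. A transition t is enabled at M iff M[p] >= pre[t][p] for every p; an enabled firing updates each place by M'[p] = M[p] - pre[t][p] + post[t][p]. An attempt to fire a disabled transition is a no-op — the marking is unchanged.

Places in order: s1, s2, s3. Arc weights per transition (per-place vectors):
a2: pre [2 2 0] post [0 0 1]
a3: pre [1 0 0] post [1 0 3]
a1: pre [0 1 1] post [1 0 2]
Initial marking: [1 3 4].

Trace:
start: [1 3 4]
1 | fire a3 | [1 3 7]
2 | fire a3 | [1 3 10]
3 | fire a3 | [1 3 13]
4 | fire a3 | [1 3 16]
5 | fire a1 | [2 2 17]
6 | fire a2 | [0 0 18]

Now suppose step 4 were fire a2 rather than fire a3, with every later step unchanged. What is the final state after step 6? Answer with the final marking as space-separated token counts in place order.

0 0 15

(re-executing from step 4 with the substitution; state before step 4: [1 3 13])
4 | fire a2 | [1 3 13]
5 | fire a1 | [2 2 14]
6 | fire a2 | [0 0 15]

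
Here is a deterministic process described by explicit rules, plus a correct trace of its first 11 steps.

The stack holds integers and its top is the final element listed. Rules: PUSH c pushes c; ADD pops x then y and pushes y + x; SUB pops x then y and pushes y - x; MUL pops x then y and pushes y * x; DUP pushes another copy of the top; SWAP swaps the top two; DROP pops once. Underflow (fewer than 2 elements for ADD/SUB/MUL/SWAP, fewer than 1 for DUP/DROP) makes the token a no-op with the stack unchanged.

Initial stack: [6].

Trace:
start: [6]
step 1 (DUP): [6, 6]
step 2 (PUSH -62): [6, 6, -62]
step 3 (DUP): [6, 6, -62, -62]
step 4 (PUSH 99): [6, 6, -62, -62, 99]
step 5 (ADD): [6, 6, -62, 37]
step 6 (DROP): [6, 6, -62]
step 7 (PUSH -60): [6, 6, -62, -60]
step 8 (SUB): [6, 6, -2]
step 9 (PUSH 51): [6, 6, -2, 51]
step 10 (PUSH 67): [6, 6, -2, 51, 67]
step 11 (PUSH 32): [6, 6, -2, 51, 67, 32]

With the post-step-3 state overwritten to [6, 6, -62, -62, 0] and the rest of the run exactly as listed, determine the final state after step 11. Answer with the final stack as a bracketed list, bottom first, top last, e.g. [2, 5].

state after step 3 := [6, 6, -62, -62, 0]
step 4 (PUSH 99): [6, 6, -62, -62, 0, 99]
step 5 (ADD): [6, 6, -62, -62, 99]
step 6 (DROP): [6, 6, -62, -62]
step 7 (PUSH -60): [6, 6, -62, -62, -60]
step 8 (SUB): [6, 6, -62, -2]
step 9 (PUSH 51): [6, 6, -62, -2, 51]
step 10 (PUSH 67): [6, 6, -62, -2, 51, 67]
step 11 (PUSH 32): [6, 6, -62, -2, 51, 67, 32]

[6, 6, -62, -2, 51, 67, 32]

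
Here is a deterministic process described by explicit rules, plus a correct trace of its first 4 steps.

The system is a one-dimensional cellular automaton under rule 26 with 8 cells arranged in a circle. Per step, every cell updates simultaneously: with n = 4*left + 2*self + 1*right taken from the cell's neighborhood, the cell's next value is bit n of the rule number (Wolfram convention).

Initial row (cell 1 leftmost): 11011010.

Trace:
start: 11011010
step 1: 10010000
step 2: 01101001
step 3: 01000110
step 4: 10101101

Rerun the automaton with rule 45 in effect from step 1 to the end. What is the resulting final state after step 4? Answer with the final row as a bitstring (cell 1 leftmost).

11110001

(re-executing steps 1..4 under rule 45; state before step 1: 11011010)
step 1: 10110111
step 2: 01101100
step 3: 01011001
step 4: 11110001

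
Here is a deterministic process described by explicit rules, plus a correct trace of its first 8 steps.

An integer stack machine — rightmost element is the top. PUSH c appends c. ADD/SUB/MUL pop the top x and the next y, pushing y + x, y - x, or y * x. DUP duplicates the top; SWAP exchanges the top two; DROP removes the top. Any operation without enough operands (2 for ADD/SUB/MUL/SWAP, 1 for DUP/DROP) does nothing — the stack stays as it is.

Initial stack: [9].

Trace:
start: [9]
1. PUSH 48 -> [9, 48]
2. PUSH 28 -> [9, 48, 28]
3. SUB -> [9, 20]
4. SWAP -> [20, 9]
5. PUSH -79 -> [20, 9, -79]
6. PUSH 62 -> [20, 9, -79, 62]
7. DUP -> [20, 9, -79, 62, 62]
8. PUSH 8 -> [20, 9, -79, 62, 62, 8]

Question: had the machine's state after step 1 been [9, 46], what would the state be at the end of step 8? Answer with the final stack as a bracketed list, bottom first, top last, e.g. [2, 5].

[18, 9, -79, 62, 62, 8]

state after step 1 := [9, 46]
2. PUSH 28 -> [9, 46, 28]
3. SUB -> [9, 18]
4. SWAP -> [18, 9]
5. PUSH -79 -> [18, 9, -79]
6. PUSH 62 -> [18, 9, -79, 62]
7. DUP -> [18, 9, -79, 62, 62]
8. PUSH 8 -> [18, 9, -79, 62, 62, 8]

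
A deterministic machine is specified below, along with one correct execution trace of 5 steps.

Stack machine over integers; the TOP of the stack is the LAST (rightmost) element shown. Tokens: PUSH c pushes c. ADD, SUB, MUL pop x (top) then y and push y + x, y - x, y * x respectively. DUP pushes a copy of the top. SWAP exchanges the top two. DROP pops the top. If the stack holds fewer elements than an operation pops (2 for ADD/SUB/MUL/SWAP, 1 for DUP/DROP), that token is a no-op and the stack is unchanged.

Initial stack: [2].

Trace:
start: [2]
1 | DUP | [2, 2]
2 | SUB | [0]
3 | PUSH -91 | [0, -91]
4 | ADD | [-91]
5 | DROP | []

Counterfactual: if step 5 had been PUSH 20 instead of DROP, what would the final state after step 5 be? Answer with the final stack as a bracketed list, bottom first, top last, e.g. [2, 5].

[-91, 20]

(re-executing from step 5 with the substitution; state before step 5: [-91])
5 | PUSH 20 | [-91, 20]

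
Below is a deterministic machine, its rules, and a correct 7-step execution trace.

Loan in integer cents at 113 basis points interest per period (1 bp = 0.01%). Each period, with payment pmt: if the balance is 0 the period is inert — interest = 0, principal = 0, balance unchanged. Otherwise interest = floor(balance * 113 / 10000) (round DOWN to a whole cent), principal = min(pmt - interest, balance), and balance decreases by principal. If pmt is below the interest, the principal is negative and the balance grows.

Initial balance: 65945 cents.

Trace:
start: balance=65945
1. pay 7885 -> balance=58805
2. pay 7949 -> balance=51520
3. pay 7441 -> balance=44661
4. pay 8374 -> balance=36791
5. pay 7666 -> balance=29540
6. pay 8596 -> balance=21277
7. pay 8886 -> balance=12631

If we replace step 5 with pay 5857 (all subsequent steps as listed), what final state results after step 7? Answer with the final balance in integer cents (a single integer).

14482

(re-executing from step 5 with the substitution; state before step 5: balance=36791)
5. pay 5857 -> balance=31349
6. pay 8596 -> balance=23107
7. pay 8886 -> balance=14482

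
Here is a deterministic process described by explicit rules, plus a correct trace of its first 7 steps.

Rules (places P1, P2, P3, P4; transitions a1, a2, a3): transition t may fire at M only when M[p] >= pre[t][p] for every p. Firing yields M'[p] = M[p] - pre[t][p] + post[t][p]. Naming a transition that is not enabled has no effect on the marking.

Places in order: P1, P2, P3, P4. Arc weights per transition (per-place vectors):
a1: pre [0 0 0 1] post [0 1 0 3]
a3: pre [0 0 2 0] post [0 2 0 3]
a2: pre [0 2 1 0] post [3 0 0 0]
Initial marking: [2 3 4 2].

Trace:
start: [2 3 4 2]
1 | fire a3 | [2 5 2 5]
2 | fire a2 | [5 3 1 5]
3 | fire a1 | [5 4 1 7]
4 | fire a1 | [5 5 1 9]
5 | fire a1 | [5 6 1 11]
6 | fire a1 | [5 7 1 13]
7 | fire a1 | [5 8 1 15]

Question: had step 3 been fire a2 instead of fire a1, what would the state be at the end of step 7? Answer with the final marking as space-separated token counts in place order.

(re-executing from step 3 with the substitution; state before step 3: [5 3 1 5])
3 | fire a2 | [8 1 0 5]
4 | fire a1 | [8 2 0 7]
5 | fire a1 | [8 3 0 9]
6 | fire a1 | [8 4 0 11]
7 | fire a1 | [8 5 0 13]

8 5 0 13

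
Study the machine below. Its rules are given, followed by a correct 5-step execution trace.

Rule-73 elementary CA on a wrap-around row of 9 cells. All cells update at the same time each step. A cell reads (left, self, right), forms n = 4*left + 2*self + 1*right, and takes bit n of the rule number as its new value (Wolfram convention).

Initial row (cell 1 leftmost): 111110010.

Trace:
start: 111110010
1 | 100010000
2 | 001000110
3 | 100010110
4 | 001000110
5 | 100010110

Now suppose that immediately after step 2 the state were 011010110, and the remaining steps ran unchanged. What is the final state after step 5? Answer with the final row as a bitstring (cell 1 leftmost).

state after step 2 := 011010110
3 | 011000110
4 | 011010110
5 | 011000110

011000110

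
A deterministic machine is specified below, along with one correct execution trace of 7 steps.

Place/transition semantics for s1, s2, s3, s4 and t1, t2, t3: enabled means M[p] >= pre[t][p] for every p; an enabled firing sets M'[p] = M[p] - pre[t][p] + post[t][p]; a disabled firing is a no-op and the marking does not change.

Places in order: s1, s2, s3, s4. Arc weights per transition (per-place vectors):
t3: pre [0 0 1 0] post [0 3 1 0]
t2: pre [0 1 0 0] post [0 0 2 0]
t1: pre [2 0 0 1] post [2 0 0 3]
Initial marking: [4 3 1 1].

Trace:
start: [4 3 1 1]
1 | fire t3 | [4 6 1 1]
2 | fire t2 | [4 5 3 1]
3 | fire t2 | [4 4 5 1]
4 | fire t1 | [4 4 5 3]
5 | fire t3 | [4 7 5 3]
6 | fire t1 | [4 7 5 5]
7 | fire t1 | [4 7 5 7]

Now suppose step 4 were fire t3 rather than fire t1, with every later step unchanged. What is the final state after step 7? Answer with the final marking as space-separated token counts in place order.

4 10 5 5

(re-executing from step 4 with the substitution; state before step 4: [4 4 5 1])
4 | fire t3 | [4 7 5 1]
5 | fire t3 | [4 10 5 1]
6 | fire t1 | [4 10 5 3]
7 | fire t1 | [4 10 5 5]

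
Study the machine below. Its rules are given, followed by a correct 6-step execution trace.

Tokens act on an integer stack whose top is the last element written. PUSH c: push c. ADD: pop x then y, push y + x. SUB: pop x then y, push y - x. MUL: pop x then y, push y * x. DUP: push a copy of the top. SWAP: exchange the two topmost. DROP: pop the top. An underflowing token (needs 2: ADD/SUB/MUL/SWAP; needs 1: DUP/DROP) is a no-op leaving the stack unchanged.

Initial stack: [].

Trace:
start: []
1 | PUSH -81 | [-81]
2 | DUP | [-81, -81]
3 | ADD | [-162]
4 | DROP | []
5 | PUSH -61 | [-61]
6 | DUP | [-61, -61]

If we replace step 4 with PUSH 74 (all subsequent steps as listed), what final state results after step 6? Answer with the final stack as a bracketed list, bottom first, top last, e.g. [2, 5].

[-162, 74, -61, -61]

(re-executing from step 4 with the substitution; state before step 4: [-162])
4 | PUSH 74 | [-162, 74]
5 | PUSH -61 | [-162, 74, -61]
6 | DUP | [-162, 74, -61, -61]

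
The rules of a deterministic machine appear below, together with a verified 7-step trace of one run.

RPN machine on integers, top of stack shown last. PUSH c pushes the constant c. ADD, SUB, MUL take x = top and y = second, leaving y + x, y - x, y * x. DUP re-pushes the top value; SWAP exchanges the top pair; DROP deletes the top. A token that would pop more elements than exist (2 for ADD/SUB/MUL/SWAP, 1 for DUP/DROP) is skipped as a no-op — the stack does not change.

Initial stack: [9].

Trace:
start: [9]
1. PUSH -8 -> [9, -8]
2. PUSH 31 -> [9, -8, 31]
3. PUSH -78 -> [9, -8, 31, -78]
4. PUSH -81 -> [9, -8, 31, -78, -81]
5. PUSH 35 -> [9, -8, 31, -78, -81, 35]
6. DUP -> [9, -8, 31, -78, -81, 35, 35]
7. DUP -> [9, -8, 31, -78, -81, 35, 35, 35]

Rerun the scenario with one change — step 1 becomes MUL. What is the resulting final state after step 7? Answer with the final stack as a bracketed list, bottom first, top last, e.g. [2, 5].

(re-executing from step 1 with the substitution; state before step 1: [9])
1. MUL -> [9]
2. PUSH 31 -> [9, 31]
3. PUSH -78 -> [9, 31, -78]
4. PUSH -81 -> [9, 31, -78, -81]
5. PUSH 35 -> [9, 31, -78, -81, 35]
6. DUP -> [9, 31, -78, -81, 35, 35]
7. DUP -> [9, 31, -78, -81, 35, 35, 35]

[9, 31, -78, -81, 35, 35, 35]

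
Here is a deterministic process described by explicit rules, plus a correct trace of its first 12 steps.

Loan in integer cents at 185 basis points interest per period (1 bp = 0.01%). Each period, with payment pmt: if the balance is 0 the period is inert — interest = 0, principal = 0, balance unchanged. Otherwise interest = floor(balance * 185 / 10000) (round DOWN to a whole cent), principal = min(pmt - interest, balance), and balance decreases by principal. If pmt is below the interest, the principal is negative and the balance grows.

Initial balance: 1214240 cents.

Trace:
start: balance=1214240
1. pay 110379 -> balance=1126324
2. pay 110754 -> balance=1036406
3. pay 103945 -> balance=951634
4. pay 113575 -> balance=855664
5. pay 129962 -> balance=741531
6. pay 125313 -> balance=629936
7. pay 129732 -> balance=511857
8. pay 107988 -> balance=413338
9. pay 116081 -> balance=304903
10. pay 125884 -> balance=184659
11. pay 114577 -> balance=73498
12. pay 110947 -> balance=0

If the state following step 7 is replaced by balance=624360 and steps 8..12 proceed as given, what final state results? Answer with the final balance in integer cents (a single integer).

87212

state after step 7 := balance=624360
8. pay 107988 -> balance=527922
9. pay 116081 -> balance=421607
10. pay 125884 -> balance=303522
11. pay 114577 -> balance=194560
12. pay 110947 -> balance=87212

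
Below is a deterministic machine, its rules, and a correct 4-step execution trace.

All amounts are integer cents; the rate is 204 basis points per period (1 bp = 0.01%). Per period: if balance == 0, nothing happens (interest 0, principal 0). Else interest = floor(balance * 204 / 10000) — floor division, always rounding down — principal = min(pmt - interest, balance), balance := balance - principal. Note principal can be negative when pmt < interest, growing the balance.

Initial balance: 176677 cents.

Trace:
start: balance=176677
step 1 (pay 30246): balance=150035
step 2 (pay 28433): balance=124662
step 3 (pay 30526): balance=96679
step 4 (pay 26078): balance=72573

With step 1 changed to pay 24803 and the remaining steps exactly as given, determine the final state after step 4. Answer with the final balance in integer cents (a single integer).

78355

(re-executing from step 1 with the substitution; state before step 1: balance=176677)
step 1 (pay 24803): balance=155478
step 2 (pay 28433): balance=130216
step 3 (pay 30526): balance=102346
step 4 (pay 26078): balance=78355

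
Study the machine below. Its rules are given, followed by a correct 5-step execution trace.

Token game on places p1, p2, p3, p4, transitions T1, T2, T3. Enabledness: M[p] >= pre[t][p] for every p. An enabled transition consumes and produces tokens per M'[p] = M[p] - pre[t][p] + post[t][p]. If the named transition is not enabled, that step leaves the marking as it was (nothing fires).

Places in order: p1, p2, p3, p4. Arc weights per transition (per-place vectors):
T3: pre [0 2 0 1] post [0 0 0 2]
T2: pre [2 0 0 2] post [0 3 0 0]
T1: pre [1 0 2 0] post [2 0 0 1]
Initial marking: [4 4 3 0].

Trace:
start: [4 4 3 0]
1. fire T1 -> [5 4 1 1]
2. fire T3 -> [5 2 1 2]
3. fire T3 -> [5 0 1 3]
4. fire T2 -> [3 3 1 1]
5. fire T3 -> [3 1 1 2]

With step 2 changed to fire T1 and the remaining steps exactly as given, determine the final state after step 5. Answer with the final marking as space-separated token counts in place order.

(re-executing from step 2 with the substitution; state before step 2: [5 4 1 1])
2. fire T1 -> [5 4 1 1]
3. fire T3 -> [5 2 1 2]
4. fire T2 -> [3 5 1 0]
5. fire T3 -> [3 5 1 0]

3 5 1 0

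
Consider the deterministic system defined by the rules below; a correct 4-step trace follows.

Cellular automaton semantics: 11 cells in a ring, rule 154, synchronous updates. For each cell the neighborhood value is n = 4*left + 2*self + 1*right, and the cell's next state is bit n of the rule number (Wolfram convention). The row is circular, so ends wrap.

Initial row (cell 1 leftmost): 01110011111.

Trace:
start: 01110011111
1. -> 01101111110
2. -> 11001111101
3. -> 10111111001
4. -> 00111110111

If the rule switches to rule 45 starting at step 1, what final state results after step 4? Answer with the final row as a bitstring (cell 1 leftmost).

00011100011

(re-executing steps 1..4 under rule 45; state before step 1: 01110011111)
1. -> 11000010000
2. -> 10011010110
3. -> 10010111101
4. -> 00011100011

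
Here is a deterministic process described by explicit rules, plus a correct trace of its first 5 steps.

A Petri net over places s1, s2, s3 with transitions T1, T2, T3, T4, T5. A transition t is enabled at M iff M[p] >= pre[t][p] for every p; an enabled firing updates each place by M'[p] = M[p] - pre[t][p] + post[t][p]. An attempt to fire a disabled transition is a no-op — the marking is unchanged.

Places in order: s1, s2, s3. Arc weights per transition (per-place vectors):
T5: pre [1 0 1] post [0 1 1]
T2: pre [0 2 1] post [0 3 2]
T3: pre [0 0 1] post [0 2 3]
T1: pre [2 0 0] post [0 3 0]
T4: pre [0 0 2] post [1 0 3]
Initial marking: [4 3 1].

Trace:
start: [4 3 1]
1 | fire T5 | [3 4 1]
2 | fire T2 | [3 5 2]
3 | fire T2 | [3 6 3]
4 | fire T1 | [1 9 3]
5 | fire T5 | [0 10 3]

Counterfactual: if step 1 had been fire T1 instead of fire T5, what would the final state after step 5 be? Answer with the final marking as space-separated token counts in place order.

(re-executing from step 1 with the substitution; state before step 1: [4 3 1])
1 | fire T1 | [2 6 1]
2 | fire T2 | [2 7 2]
3 | fire T2 | [2 8 3]
4 | fire T1 | [0 11 3]
5 | fire T5 | [0 11 3]

0 11 3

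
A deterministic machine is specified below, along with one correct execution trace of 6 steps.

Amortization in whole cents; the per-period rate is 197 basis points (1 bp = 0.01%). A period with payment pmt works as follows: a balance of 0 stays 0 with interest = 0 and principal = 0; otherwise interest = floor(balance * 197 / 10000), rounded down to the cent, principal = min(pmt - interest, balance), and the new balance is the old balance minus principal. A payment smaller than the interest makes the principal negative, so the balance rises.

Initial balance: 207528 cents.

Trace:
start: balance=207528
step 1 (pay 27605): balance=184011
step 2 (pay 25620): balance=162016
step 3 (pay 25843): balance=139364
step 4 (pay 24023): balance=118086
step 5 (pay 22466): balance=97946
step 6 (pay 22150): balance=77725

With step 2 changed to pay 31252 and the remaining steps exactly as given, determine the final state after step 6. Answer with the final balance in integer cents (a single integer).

(re-executing from step 2 with the substitution; state before step 2: balance=184011)
step 2 (pay 31252): balance=156384
step 3 (pay 25843): balance=133621
step 4 (pay 24023): balance=112230
step 5 (pay 22466): balance=91974
step 6 (pay 22150): balance=71635

71635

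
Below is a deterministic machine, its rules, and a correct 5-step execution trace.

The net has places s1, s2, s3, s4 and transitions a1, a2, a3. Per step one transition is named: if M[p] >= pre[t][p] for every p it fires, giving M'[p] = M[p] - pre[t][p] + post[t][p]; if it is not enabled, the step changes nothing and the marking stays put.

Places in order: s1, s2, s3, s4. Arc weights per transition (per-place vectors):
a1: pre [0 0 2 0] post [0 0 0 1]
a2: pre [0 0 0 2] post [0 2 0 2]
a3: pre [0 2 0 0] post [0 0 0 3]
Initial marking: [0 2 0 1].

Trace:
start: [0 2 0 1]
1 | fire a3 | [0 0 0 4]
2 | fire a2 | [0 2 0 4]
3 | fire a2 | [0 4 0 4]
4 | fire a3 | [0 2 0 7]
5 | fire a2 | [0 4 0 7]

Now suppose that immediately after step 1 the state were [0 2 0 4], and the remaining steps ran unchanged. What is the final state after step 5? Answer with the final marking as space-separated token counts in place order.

state after step 1 := [0 2 0 4]
2 | fire a2 | [0 4 0 4]
3 | fire a2 | [0 6 0 4]
4 | fire a3 | [0 4 0 7]
5 | fire a2 | [0 6 0 7]

0 6 0 7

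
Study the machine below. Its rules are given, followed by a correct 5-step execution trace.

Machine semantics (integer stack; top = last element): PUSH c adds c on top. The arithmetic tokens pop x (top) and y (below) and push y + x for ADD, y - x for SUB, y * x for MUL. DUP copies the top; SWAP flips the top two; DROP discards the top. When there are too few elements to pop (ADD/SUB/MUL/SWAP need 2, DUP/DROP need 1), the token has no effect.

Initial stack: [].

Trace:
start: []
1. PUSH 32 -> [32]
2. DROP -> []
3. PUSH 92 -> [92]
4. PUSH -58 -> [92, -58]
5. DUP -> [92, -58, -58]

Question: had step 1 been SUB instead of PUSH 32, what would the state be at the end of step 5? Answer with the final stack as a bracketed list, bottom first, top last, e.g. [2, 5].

[92, -58, -58]

(re-executing from step 1 with the substitution; state before step 1: [])
1. SUB -> []
2. DROP -> []
3. PUSH 92 -> [92]
4. PUSH -58 -> [92, -58]
5. DUP -> [92, -58, -58]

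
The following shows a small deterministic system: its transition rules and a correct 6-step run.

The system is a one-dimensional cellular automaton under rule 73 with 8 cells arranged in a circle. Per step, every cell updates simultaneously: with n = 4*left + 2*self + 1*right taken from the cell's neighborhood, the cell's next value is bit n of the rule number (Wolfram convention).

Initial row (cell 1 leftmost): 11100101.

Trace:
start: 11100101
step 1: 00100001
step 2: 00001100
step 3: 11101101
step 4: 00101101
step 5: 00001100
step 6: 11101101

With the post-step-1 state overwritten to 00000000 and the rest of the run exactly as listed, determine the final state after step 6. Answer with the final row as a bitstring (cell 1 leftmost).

state after step 1 := 00000000
step 2: 11111111
step 3: 00000000
step 4: 11111111
step 5: 00000000
step 6: 11111111

11111111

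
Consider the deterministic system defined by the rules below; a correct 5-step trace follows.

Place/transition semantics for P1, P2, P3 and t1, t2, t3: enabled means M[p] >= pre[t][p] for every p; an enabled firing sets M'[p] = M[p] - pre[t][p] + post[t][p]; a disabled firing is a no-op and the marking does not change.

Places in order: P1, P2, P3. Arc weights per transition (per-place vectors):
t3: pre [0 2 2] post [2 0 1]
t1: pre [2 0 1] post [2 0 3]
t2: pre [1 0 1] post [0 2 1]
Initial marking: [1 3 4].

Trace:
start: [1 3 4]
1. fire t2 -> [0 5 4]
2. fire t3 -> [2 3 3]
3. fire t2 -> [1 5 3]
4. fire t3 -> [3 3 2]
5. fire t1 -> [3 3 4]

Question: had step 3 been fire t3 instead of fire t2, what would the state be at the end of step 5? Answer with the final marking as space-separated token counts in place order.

4 1 4

(re-executing from step 3 with the substitution; state before step 3: [2 3 3])
3. fire t3 -> [4 1 2]
4. fire t3 -> [4 1 2]
5. fire t1 -> [4 1 4]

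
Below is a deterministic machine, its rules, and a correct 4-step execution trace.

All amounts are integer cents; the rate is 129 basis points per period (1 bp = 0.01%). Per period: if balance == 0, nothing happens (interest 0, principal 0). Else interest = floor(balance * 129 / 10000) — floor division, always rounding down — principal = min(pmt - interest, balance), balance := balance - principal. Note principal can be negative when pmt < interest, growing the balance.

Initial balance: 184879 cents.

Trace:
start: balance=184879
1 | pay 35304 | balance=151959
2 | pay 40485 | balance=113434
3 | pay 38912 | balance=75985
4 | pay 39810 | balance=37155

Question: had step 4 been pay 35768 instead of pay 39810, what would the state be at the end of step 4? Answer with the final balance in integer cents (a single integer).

41197

(re-executing from step 4 with the substitution; state before step 4: balance=75985)
4 | pay 35768 | balance=41197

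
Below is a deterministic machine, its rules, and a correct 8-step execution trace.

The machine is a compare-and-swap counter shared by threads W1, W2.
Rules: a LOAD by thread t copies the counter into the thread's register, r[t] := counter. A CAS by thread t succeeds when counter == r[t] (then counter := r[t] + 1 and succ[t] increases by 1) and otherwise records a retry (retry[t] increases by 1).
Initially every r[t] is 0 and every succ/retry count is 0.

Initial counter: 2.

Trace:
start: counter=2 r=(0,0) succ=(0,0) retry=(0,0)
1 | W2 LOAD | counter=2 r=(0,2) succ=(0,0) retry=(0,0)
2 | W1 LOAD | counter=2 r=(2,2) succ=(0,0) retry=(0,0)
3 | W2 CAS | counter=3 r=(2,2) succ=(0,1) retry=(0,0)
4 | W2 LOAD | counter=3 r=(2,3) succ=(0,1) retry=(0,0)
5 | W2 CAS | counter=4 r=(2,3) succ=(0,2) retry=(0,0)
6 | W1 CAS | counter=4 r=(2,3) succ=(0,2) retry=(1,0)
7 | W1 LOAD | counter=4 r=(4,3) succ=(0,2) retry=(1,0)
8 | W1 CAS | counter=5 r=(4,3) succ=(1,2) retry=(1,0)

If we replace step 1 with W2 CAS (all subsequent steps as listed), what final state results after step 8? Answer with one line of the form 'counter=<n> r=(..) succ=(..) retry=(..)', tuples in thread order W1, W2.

(re-executing from step 1 with the substitution; state before step 1: counter=2 r=(0,0) succ=(0,0) retry=(0,0))
1 | W2 CAS | counter=2 r=(0,0) succ=(0,0) retry=(0,1)
2 | W1 LOAD | counter=2 r=(2,0) succ=(0,0) retry=(0,1)
3 | W2 CAS | counter=2 r=(2,0) succ=(0,0) retry=(0,2)
4 | W2 LOAD | counter=2 r=(2,2) succ=(0,0) retry=(0,2)
5 | W2 CAS | counter=3 r=(2,2) succ=(0,1) retry=(0,2)
6 | W1 CAS | counter=3 r=(2,2) succ=(0,1) retry=(1,2)
7 | W1 LOAD | counter=3 r=(3,2) succ=(0,1) retry=(1,2)
8 | W1 CAS | counter=4 r=(3,2) succ=(1,1) retry=(1,2)

counter=4 r=(3,2) succ=(1,1) retry=(1,2)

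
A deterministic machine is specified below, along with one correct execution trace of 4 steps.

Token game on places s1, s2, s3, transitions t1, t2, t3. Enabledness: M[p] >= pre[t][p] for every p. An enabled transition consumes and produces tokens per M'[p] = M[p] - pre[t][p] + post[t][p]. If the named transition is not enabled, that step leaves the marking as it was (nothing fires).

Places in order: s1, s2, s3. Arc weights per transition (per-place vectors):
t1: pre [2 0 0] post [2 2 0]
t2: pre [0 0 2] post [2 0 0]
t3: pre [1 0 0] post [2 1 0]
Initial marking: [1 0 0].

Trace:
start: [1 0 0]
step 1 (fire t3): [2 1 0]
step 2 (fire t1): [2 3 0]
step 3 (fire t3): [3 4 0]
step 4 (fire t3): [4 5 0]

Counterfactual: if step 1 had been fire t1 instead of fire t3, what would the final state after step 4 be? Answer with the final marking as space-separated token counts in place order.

3 2 0

(re-executing from step 1 with the substitution; state before step 1: [1 0 0])
step 1 (fire t1): [1 0 0]
step 2 (fire t1): [1 0 0]
step 3 (fire t3): [2 1 0]
step 4 (fire t3): [3 2 0]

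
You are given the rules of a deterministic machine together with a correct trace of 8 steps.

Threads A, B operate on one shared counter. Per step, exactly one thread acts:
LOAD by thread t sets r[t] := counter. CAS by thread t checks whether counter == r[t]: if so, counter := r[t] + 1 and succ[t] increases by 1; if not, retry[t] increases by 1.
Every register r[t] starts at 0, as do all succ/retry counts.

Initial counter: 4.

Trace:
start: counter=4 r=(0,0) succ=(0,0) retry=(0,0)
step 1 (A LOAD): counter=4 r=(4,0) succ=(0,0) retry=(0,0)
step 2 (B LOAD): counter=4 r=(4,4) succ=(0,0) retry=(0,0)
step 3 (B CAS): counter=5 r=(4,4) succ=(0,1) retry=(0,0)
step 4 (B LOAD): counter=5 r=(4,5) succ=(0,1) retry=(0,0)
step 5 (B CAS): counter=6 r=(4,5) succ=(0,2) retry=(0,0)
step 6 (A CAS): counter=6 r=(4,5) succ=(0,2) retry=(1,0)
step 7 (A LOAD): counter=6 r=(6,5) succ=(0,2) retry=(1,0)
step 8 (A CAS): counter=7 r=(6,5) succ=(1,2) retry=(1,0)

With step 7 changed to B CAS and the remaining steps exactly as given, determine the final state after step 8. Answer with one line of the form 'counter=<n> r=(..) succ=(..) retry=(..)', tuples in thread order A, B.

counter=6 r=(4,5) succ=(0,2) retry=(2,1)

(re-executing from step 7 with the substitution; state before step 7: counter=6 r=(4,5) succ=(0,2) retry=(1,0))
step 7 (B CAS): counter=6 r=(4,5) succ=(0,2) retry=(1,1)
step 8 (A CAS): counter=6 r=(4,5) succ=(0,2) retry=(2,1)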